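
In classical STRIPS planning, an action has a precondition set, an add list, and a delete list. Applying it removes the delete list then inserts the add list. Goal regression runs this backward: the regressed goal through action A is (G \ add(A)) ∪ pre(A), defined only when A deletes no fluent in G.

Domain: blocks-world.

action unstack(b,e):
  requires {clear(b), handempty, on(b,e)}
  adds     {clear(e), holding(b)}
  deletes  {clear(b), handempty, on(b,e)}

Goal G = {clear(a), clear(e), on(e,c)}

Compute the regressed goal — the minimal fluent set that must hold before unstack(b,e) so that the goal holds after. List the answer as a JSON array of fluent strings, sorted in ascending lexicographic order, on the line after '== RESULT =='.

Regress:
  G ∩ del = {}  (empty — regression defined)
  G \ add = {clear(a), clear(e), on(e,c)} \ {clear(e), holding(b)} = {clear(a), on(e,c)}
  ∪ pre   = {clear(a), on(e,c)} ∪ {clear(b), handempty, on(b,e)}
          = {clear(a), clear(b), handempty, on(b,e), on(e,c)}

== RESULT ==
["clear(a)", "clear(b)", "handempty", "on(b,e)", "on(e,c)"]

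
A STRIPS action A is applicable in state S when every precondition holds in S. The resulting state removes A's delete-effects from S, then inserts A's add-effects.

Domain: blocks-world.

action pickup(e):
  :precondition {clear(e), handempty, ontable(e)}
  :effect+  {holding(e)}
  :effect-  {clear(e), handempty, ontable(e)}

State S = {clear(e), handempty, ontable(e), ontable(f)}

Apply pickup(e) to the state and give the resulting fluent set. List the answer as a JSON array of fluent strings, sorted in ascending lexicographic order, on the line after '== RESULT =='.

Compute (S \ del) ∪ add:
  pre ⊆ S: {clear(e), handempty, ontable(e)} ⊆ S  — applicable
  S \ del = {ontable(f)}
  ∪ add   = {holding(e), ontable(f)}

== RESULT ==
["holding(e)", "ontable(f)"]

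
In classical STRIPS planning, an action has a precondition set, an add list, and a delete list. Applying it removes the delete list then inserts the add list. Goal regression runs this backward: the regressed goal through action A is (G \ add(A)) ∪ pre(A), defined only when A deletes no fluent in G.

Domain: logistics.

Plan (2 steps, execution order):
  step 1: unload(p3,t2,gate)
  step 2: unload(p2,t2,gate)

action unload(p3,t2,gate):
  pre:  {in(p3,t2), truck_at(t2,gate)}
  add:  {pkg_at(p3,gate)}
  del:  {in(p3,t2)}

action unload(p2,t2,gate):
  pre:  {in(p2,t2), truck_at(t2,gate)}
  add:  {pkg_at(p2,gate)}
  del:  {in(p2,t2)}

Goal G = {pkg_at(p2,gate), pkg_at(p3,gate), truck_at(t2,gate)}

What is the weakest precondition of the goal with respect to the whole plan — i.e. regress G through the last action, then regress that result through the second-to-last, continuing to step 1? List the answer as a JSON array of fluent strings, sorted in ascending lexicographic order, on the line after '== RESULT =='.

Work backward from the goal:
  through step 2 (unload(p2,t2,gate)): drop {pkg_at(p2,gate)}, keep {pkg_at(p3,gate), truck_at(t2,gate)}, require {in(p2,t2), truck_at(t2,gate)}
    → {in(p2,t2), pkg_at(p3,gate), truck_at(t2,gate)}
  through step 1 (unload(p3,t2,gate)): drop {pkg_at(p3,gate)}, keep {in(p2,t2), truck_at(t2,gate)}, require {in(p3,t2), truck_at(t2,gate)}
    → {in(p2,t2), in(p3,t2), truck_at(t2,gate)}

== RESULT ==
["in(p2,t2)", "in(p3,t2)", "truck_at(t2,gate)"]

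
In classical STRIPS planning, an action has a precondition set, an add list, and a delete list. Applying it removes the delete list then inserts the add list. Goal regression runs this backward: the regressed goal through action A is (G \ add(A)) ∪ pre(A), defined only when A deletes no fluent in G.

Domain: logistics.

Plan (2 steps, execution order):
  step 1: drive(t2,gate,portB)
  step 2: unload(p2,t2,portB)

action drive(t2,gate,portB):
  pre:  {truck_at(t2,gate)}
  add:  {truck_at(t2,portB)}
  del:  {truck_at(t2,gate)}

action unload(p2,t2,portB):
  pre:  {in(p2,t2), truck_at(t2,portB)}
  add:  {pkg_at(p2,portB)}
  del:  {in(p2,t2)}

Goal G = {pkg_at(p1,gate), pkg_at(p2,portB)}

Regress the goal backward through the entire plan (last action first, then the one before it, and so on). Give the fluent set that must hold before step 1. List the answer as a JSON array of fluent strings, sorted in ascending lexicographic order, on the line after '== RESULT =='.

Regress step by step:
  through step 2 (unload(p2,t2,portB)): drop {pkg_at(p2,portB)}, keep {pkg_at(p1,gate)}, require {in(p2,t2), truck_at(t2,portB)}
    → {in(p2,t2), pkg_at(p1,gate), truck_at(t2,portB)}
  through step 1 (drive(t2,gate,portB)): drop {truck_at(t2,portB)}, keep {in(p2,t2), pkg_at(p1,gate)}, require {truck_at(t2,gate)}
    → {in(p2,t2), pkg_at(p1,gate), truck_at(t2,gate)}

== RESULT ==
["in(p2,t2)", "pkg_at(p1,gate)", "truck_at(t2,gate)"]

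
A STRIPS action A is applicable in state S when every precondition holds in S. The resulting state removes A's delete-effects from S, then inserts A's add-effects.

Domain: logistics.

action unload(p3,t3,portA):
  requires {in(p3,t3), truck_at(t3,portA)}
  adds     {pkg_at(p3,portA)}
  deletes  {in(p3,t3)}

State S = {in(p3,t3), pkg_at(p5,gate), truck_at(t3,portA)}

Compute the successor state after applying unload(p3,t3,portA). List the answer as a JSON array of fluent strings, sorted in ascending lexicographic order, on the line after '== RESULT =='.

Compute (S \ del) ∪ add:
  pre ⊆ S: {in(p3,t3), truck_at(t3,portA)} ⊆ S  — applicable
  S \ del = {pkg_at(p5,gate), truck_at(t3,portA)}
  ∪ add   = {pkg_at(p3,portA), pkg_at(p5,gate), truck_at(t3,portA)}

== RESULT ==
["pkg_at(p3,portA)", "pkg_at(p5,gate)", "truck_at(t3,portA)"]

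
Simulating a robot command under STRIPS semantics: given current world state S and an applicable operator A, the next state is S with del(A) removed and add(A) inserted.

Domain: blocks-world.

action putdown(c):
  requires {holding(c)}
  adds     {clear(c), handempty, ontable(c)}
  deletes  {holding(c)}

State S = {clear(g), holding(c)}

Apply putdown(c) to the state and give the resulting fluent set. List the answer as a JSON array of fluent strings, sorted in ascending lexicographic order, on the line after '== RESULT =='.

Compute (S \ del) ∪ add:
  pre ⊆ S: {holding(c)} ⊆ S  — applicable
  S \ del = {clear(g)}
  ∪ add   = {clear(c), clear(g), handempty, ontable(c)}

== RESULT ==
["clear(c)", "clear(g)", "handempty", "ontable(c)"]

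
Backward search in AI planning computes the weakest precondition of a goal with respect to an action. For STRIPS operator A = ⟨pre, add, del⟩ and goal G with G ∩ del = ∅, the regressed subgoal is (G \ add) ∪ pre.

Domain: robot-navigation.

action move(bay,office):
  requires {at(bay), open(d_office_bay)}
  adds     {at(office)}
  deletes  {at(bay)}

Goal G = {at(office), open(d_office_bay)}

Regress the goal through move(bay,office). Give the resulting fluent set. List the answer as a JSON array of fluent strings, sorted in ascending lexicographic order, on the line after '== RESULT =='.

Compute (G \ add) ∪ pre:
  G ∩ del = {}  (empty — regression defined)
  G \ add = {at(office), open(d_office_bay)} \ {at(office)} = {open(d_office_bay)}
  ∪ pre   = {open(d_office_bay)} ∪ {at(bay), open(d_office_bay)}
          = {at(bay), open(d_office_bay)}

== RESULT ==
["at(bay)", "open(d_office_bay)"]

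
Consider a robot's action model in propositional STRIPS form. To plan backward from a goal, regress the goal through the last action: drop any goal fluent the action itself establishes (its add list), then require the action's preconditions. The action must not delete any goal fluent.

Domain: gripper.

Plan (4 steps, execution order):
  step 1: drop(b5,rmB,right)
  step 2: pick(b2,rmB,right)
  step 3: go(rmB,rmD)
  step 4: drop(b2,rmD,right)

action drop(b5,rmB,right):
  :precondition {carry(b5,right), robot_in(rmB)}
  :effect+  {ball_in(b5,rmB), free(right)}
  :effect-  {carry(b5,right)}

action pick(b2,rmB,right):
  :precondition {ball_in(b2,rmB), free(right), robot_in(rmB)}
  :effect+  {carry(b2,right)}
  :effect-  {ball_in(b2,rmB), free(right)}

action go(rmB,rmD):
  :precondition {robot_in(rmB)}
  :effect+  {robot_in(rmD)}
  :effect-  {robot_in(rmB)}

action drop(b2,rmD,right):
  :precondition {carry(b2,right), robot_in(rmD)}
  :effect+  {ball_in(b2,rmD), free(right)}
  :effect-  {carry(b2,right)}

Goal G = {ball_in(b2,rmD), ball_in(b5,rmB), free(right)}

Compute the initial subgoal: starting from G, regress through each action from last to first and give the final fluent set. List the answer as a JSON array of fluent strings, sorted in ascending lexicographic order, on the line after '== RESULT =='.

Work backward from the goal:
  through step 4 (drop(b2,rmD,right)): drop {ball_in(b2,rmD), free(right)}, keep {ball_in(b5,rmB)}, require {carry(b2,right), robot_in(rmD)}
    → {ball_in(b5,rmB), carry(b2,right), robot_in(rmD)}
  through step 3 (go(rmB,rmD)): drop {robot_in(rmD)}, keep {ball_in(b5,rmB), carry(b2,right)}, require {robot_in(rmB)}
    → {ball_in(b5,rmB), carry(b2,right), robot_in(rmB)}
  through step 2 (pick(b2,rmB,right)): drop {carry(b2,right)}, keep {ball_in(b5,rmB), robot_in(rmB)}, require {ball_in(b2,rmB), free(right), robot_in(rmB)}
    → {ball_in(b2,rmB), ball_in(b5,rmB), free(right), robot_in(rmB)}
  through step 1 (drop(b5,rmB,right)): drop {ball_in(b5,rmB), free(right)}, keep {ball_in(b2,rmB), robot_in(rmB)}, require {carry(b5,right), robot_in(rmB)}
    → {ball_in(b2,rmB), carry(b5,right), robot_in(rmB)}

== RESULT ==
["ball_in(b2,rmB)", "carry(b5,right)", "robot_in(rmB)"]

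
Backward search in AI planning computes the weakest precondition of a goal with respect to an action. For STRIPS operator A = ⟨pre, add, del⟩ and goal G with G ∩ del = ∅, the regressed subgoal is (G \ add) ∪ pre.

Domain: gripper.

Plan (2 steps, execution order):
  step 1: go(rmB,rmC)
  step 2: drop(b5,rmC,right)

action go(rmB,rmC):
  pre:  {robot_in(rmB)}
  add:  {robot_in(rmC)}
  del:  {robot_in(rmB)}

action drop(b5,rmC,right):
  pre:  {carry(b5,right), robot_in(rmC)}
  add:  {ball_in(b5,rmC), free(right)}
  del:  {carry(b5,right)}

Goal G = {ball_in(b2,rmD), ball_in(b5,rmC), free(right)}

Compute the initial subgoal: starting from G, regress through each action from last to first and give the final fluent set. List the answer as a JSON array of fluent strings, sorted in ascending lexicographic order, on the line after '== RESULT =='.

Regress step by step:
  through step 2 (drop(b5,rmC,right)): drop {ball_in(b5,rmC), free(right)}, keep {ball_in(b2,rmD)}, require {carry(b5,right), robot_in(rmC)}
    → {ball_in(b2,rmD), carry(b5,right), robot_in(rmC)}
  through step 1 (go(rmB,rmC)): drop {robot_in(rmC)}, keep {ball_in(b2,rmD), carry(b5,right)}, require {robot_in(rmB)}
    → {ball_in(b2,rmD), carry(b5,right), robot_in(rmB)}

== RESULT ==
["ball_in(b2,rmD)", "carry(b5,right)", "robot_in(rmB)"]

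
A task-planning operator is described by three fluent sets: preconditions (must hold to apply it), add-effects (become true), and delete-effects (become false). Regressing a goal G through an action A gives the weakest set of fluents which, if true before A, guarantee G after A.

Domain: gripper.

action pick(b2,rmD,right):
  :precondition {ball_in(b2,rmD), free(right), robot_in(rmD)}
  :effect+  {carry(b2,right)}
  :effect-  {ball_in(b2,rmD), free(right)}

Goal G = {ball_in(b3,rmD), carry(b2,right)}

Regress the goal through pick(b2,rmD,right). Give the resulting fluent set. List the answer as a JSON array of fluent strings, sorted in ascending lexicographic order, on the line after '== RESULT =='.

Regress:
  G ∩ del = {}  (empty — regression defined)
  G \ add = {ball_in(b3,rmD), carry(b2,right)} \ {carry(b2,right)} = {ball_in(b3,rmD)}
  ∪ pre   = {ball_in(b3,rmD)} ∪ {ball_in(b2,rmD), free(right), robot_in(rmD)}
          = {ball_in(b2,rmD), ball_in(b3,rmD), free(right), robot_in(rmD)}

== RESULT ==
["ball_in(b2,rmD)", "ball_in(b3,rmD)", "free(right)", "robot_in(rmD)"]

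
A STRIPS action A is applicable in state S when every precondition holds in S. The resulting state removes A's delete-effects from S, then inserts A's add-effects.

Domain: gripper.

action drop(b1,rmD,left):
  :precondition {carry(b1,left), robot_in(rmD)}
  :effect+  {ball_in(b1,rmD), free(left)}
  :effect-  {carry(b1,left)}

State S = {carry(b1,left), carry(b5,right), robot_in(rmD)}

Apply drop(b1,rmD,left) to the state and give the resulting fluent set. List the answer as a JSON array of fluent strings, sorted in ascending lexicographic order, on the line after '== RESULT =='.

Compute (S \ del) ∪ add:
  pre ⊆ S: {carry(b1,left), robot_in(rmD)} ⊆ S  — applicable
  S \ del = {carry(b5,right), robot_in(rmD)}
  ∪ add   = {ball_in(b1,rmD), carry(b5,right), free(left), robot_in(rmD)}

== RESULT ==
["ball_in(b1,rmD)", "carry(b5,right)", "free(left)", "robot_in(rmD)"]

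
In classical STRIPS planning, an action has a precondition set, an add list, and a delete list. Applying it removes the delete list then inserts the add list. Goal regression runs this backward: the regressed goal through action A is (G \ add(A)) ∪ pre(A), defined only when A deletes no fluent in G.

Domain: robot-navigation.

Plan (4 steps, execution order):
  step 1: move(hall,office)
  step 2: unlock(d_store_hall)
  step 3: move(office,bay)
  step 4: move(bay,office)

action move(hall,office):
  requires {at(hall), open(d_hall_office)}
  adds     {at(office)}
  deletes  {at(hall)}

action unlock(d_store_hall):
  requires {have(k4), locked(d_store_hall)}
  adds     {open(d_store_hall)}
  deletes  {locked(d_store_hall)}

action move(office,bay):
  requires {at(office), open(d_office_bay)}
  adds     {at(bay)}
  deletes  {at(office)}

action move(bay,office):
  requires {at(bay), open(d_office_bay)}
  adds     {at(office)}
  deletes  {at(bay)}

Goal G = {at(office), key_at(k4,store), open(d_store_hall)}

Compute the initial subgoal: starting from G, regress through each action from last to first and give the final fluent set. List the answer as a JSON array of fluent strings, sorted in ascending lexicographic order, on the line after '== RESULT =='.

Regress step by step:
  through step 4 (move(bay,office)): drop {at(office)}, keep {key_at(k4,store), open(d_store_hall)}, require {at(bay), open(d_office_bay)}
    → {at(bay), key_at(k4,store), open(d_office_bay), open(d_store_hall)}
  through step 3 (move(office,bay)): drop {at(bay)}, keep {key_at(k4,store), open(d_office_bay), open(d_store_hall)}, require {at(office), open(d_office_bay)}
    → {at(office), key_at(k4,store), open(d_office_bay), open(d_store_hall)}
  through step 2 (unlock(d_store_hall)): drop {open(d_store_hall)}, keep {at(office), key_at(k4,store), open(d_office_bay)}, require {have(k4), locked(d_store_hall)}
    → {at(office), have(k4), key_at(k4,store), locked(d_store_hall), open(d_office_bay)}
  through step 1 (move(hall,office)): drop {at(office)}, keep {have(k4), key_at(k4,store), locked(d_store_hall), open(d_office_bay)}, require {at(hall), open(d_hall_office)}
    → {at(hall), have(k4), key_at(k4,store), locked(d_store_hall), open(d_hall_office), open(d_office_bay)}

== RESULT ==
["at(hall)", "have(k4)", "key_at(k4,store)", "locked(d_store_hall)", "open(d_hall_office)", "open(d_office_bay)"]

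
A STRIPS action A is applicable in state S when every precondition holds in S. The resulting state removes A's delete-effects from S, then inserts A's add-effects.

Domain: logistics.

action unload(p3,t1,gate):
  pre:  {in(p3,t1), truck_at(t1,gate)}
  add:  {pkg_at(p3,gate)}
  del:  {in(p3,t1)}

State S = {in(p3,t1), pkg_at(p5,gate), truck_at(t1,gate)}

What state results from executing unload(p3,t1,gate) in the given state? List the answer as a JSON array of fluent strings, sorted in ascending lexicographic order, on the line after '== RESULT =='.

Compute (S \ del) ∪ add:
  pre ⊆ S: {in(p3,t1), truck_at(t1,gate)} ⊆ S  — applicable
  S \ del = {pkg_at(p5,gate), truck_at(t1,gate)}
  ∪ add   = {pkg_at(p3,gate), pkg_at(p5,gate), truck_at(t1,gate)}

== RESULT ==
["pkg_at(p3,gate)", "pkg_at(p5,gate)", "truck_at(t1,gate)"]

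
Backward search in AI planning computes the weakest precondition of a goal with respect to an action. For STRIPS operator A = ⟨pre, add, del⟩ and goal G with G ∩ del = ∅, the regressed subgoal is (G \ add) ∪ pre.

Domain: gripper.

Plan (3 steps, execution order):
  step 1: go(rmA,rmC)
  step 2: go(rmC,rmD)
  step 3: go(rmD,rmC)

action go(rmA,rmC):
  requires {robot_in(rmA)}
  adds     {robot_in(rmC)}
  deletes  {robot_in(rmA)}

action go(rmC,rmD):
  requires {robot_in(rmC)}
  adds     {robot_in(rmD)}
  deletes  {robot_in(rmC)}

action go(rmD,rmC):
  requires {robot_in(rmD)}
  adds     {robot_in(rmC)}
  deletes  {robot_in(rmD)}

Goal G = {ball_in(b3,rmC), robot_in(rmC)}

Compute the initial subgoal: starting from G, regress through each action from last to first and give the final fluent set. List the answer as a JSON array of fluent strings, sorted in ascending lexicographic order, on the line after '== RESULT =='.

Work backward from the goal:
  through step 3 (go(rmD,rmC)): drop {robot_in(rmC)}, keep {ball_in(b3,rmC)}, require {robot_in(rmD)}
    → {ball_in(b3,rmC), robot_in(rmD)}
  through step 2 (go(rmC,rmD)): drop {robot_in(rmD)}, keep {ball_in(b3,rmC)}, require {robot_in(rmC)}
    → {ball_in(b3,rmC), robot_in(rmC)}
  through step 1 (go(rmA,rmC)): drop {robot_in(rmC)}, keep {ball_in(b3,rmC)}, require {robot_in(rmA)}
    → {ball_in(b3,rmC), robot_in(rmA)}

== RESULT ==
["ball_in(b3,rmC)", "robot_in(rmA)"]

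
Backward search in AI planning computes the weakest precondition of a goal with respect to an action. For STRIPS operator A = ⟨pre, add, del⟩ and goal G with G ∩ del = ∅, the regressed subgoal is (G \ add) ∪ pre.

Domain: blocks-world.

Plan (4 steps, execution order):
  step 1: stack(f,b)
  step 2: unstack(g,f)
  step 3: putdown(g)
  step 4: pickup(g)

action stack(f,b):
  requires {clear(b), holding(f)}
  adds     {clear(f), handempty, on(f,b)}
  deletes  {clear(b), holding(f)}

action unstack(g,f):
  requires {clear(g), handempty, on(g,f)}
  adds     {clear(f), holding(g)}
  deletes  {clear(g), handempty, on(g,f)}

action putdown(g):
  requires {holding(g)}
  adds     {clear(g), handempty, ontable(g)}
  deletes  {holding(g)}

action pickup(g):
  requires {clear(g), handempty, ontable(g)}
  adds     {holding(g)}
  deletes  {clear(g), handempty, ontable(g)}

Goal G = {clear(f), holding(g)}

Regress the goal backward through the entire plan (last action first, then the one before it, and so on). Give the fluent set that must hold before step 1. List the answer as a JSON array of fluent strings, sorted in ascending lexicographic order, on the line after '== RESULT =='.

Work backward from the goal:
  through step 4 (pickup(g)): drop {holding(g)}, keep {clear(f)}, require {clear(g), handempty, ontable(g)}
    → {clear(f), clear(g), handempty, ontable(g)}
  through step 3 (putdown(g)): drop {clear(g), handempty, ontable(g)}, keep {clear(f)}, require {holding(g)}
    → {clear(f), holding(g)}
  through step 2 (unstack(g,f)): drop {clear(f), holding(g)}, keep {}, require {clear(g), handempty, on(g,f)}
    → {clear(g), handempty, on(g,f)}
  through step 1 (stack(f,b)): drop {handempty}, keep {clear(g), on(g,f)}, require {clear(b), holding(f)}
    → {clear(b), clear(g), holding(f), on(g,f)}

== RESULT ==
["clear(b)", "clear(g)", "holding(f)", "on(g,f)"]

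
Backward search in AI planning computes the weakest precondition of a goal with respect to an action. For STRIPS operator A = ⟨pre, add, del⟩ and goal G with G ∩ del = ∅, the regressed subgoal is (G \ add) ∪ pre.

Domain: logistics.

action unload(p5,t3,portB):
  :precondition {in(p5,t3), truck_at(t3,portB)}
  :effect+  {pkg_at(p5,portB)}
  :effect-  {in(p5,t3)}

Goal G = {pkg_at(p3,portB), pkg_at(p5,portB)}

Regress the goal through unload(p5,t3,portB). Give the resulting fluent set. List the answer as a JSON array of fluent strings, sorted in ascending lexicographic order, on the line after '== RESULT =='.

Compute (G \ add) ∪ pre:
  G ∩ del = {}  (empty — regression defined)
  G \ add = {pkg_at(p3,portB), pkg_at(p5,portB)} \ {pkg_at(p5,portB)} = {pkg_at(p3,portB)}
  ∪ pre   = {pkg_at(p3,portB)} ∪ {in(p5,t3), truck_at(t3,portB)}
          = {in(p5,t3), pkg_at(p3,portB), truck_at(t3,portB)}

== RESULT ==
["in(p5,t3)", "pkg_at(p3,portB)", "truck_at(t3,portB)"]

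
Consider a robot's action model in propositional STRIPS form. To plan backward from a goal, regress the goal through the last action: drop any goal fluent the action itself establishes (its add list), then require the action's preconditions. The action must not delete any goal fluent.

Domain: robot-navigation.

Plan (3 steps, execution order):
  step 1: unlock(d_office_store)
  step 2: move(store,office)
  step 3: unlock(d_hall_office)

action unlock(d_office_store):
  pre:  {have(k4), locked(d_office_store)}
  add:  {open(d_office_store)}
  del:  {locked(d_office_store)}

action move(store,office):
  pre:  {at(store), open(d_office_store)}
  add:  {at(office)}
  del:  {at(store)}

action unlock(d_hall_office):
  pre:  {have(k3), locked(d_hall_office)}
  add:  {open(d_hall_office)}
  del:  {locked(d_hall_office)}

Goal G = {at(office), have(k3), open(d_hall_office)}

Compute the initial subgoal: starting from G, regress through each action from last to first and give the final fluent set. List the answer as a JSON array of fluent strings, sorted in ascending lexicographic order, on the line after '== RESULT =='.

Work backward from the goal:
  through step 3 (unlock(d_hall_office)): drop {open(d_hall_office)}, keep {at(office), have(k3)}, require {have(k3), locked(d_hall_office)}
    → {at(office), have(k3), locked(d_hall_office)}
  through step 2 (move(store,office)): drop {at(office)}, keep {have(k3), locked(d_hall_office)}, require {at(store), open(d_office_store)}
    → {at(store), have(k3), locked(d_hall_office), open(d_office_store)}
  through step 1 (unlock(d_office_store)): drop {open(d_office_store)}, keep {at(store), have(k3), locked(d_hall_office)}, require {have(k4), locked(d_office_store)}
    → {at(store), have(k3), have(k4), locked(d_hall_office), locked(d_office_store)}

== RESULT ==
["at(store)", "have(k3)", "have(k4)", "locked(d_hall_office)", "locked(d_office_store)"]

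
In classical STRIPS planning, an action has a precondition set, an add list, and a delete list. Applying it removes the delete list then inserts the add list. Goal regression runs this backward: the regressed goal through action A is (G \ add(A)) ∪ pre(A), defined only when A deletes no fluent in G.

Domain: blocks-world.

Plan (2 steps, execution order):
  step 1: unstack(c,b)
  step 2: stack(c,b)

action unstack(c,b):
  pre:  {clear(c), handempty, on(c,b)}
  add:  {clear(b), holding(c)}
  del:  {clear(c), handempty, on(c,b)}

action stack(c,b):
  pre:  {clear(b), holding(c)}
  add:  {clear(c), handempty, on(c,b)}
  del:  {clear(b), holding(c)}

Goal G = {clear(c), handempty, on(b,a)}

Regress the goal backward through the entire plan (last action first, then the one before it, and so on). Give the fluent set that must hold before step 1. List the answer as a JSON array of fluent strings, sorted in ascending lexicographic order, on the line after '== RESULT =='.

Work backward from the goal:
  through step 2 (stack(c,b)): drop {clear(c), handempty}, keep {on(b,a)}, require {clear(b), holding(c)}
    → {clear(b), holding(c), on(b,a)}
  through step 1 (unstack(c,b)): drop {clear(b), holding(c)}, keep {on(b,a)}, require {clear(c), handempty, on(c,b)}
    → {clear(c), handempty, on(b,a), on(c,b)}

== RESULT ==
["clear(c)", "handempty", "on(b,a)", "on(c,b)"]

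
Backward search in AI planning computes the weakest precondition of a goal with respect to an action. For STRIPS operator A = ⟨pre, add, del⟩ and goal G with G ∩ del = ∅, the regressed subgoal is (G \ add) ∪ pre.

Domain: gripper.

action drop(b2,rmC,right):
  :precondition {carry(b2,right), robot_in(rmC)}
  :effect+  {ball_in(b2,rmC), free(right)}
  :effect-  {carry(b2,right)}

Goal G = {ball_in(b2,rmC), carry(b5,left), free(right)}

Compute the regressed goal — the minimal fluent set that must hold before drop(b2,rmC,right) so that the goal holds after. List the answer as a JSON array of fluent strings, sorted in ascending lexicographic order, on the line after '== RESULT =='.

Regress:
  G ∩ del = {}  (empty — regression defined)
  G \ add = {ball_in(b2,rmC), carry(b5,left), free(right)} \ {ball_in(b2,rmC), free(right)} = {carry(b5,left)}
  ∪ pre   = {carry(b5,left)} ∪ {carry(b2,right), robot_in(rmC)}
          = {carry(b2,right), carry(b5,left), robot_in(rmC)}

== RESULT ==
["carry(b2,right)", "carry(b5,left)", "robot_in(rmC)"]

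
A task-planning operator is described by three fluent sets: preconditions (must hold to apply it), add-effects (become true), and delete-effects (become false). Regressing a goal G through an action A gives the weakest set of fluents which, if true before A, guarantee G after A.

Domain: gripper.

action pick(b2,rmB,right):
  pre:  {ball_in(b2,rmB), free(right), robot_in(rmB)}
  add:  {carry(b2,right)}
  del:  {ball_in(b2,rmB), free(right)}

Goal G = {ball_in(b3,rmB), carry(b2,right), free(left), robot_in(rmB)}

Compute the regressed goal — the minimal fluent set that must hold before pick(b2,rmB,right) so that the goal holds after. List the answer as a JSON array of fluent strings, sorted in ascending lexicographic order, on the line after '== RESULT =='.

Regress:
  G ∩ del = {}  (empty — regression defined)
  G \ add = {ball_in(b3,rmB), carry(b2,right), free(left), robot_in(rmB)} \ {carry(b2,right)} = {ball_in(b3,rmB), free(left), robot_in(rmB)}
  ∪ pre   = {ball_in(b3,rmB), free(left), robot_in(rmB)} ∪ {ball_in(b2,rmB), free(right), robot_in(rmB)}
          = {ball_in(b2,rmB), ball_in(b3,rmB), free(left), free(right), robot_in(rmB)}

== RESULT ==
["ball_in(b2,rmB)", "ball_in(b3,rmB)", "free(left)", "free(right)", "robot_in(rmB)"]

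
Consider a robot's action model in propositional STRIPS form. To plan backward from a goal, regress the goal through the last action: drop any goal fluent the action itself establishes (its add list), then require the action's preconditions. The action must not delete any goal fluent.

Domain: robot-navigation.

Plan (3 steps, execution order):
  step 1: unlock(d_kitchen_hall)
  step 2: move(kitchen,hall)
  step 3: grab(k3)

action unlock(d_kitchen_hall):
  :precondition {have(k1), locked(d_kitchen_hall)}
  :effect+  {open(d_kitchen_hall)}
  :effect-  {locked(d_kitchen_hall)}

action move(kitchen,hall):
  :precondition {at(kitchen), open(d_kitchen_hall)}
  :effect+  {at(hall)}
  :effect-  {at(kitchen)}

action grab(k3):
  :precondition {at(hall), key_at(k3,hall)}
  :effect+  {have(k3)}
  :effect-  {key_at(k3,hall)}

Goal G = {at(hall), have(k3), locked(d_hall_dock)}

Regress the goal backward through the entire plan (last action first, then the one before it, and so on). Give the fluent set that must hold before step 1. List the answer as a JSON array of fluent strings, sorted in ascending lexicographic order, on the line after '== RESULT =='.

Work backward from the goal:
  through step 3 (grab(k3)): drop {have(k3)}, keep {at(hall), locked(d_hall_dock)}, require {at(hall), key_at(k3,hall)}
    → {at(hall), key_at(k3,hall), locked(d_hall_dock)}
  through step 2 (move(kitchen,hall)): drop {at(hall)}, keep {key_at(k3,hall), locked(d_hall_dock)}, require {at(kitchen), open(d_kitchen_hall)}
    → {at(kitchen), key_at(k3,hall), locked(d_hall_dock), open(d_kitchen_hall)}
  through step 1 (unlock(d_kitchen_hall)): drop {open(d_kitchen_hall)}, keep {at(kitchen), key_at(k3,hall), locked(d_hall_dock)}, require {have(k1), locked(d_kitchen_hall)}
    → {at(kitchen), have(k1), key_at(k3,hall), locked(d_hall_dock), locked(d_kitchen_hall)}

== RESULT ==
["at(kitchen)", "have(k1)", "key_at(k3,hall)", "locked(d_hall_dock)", "locked(d_kitchen_hall)"]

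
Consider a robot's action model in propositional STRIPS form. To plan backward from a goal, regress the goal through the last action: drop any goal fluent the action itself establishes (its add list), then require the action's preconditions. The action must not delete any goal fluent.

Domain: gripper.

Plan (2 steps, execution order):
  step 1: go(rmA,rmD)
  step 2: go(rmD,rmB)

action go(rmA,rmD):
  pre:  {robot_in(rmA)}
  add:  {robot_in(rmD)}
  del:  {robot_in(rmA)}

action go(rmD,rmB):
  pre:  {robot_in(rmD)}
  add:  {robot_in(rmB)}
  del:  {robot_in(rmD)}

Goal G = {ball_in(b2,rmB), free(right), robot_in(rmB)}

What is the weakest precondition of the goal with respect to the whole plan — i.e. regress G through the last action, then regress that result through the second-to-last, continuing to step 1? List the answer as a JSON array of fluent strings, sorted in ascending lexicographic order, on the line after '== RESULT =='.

Regress step by step:
  through step 2 (go(rmD,rmB)): drop {robot_in(rmB)}, keep {ball_in(b2,rmB), free(right)}, require {robot_in(rmD)}
    → {ball_in(b2,rmB), free(right), robot_in(rmD)}
  through step 1 (go(rmA,rmD)): drop {robot_in(rmD)}, keep {ball_in(b2,rmB), free(right)}, require {robot_in(rmA)}
    → {ball_in(b2,rmB), free(right), robot_in(rmA)}

== RESULT ==
["ball_in(b2,rmB)", "free(right)", "robot_in(rmA)"]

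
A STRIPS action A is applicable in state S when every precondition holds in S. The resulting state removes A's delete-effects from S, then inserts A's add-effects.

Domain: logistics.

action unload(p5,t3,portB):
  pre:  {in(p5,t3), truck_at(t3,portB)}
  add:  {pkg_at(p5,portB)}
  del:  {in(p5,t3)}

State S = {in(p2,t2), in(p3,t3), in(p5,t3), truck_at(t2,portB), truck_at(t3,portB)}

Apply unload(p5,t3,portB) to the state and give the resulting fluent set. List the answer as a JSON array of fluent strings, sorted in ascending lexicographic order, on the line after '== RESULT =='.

Compute (S \ del) ∪ add:
  pre ⊆ S: {in(p5,t3), truck_at(t3,portB)} ⊆ S  — applicable
  S \ del = {in(p2,t2), in(p3,t3), truck_at(t2,portB), truck_at(t3,portB)}
  ∪ add   = {in(p2,t2), in(p3,t3), pkg_at(p5,portB), truck_at(t2,portB), truck_at(t3,portB)}

== RESULT ==
["in(p2,t2)", "in(p3,t3)", "pkg_at(p5,portB)", "truck_at(t2,portB)", "truck_at(t3,portB)"]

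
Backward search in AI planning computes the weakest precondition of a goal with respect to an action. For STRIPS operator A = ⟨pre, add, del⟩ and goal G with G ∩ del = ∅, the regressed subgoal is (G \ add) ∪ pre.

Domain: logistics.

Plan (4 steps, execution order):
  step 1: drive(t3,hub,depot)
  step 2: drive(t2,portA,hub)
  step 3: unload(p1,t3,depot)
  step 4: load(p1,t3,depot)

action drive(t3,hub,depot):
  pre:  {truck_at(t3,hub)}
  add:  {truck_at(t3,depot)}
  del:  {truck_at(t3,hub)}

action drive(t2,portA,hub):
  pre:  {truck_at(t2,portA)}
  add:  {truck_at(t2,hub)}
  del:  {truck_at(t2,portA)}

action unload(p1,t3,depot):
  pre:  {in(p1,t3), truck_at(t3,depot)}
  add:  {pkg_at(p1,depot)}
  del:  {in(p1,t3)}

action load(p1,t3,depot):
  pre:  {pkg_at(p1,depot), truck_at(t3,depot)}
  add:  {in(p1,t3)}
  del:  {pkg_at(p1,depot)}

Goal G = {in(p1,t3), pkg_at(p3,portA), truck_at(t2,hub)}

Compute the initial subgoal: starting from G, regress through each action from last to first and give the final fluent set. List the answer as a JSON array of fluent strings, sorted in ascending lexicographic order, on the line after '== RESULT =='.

Work backward from the goal:
  through step 4 (load(p1,t3,depot)): drop {in(p1,t3)}, keep {pkg_at(p3,portA), truck_at(t2,hub)}, require {pkg_at(p1,depot), truck_at(t3,depot)}
    → {pkg_at(p1,depot), pkg_at(p3,portA), truck_at(t2,hub), truck_at(t3,depot)}
  through step 3 (unload(p1,t3,depot)): drop {pkg_at(p1,depot)}, keep {pkg_at(p3,portA), truck_at(t2,hub), truck_at(t3,depot)}, require {in(p1,t3), truck_at(t3,depot)}
    → {in(p1,t3), pkg_at(p3,portA), truck_at(t2,hub), truck_at(t3,depot)}
  through step 2 (drive(t2,portA,hub)): drop {truck_at(t2,hub)}, keep {in(p1,t3), pkg_at(p3,portA), truck_at(t3,depot)}, require {truck_at(t2,portA)}
    → {in(p1,t3), pkg_at(p3,portA), truck_at(t2,portA), truck_at(t3,depot)}
  through step 1 (drive(t3,hub,depot)): drop {truck_at(t3,depot)}, keep {in(p1,t3), pkg_at(p3,portA), truck_at(t2,portA)}, require {truck_at(t3,hub)}
    → {in(p1,t3), pkg_at(p3,portA), truck_at(t2,portA), truck_at(t3,hub)}

== RESULT ==
["in(p1,t3)", "pkg_at(p3,portA)", "truck_at(t2,portA)", "truck_at(t3,hub)"]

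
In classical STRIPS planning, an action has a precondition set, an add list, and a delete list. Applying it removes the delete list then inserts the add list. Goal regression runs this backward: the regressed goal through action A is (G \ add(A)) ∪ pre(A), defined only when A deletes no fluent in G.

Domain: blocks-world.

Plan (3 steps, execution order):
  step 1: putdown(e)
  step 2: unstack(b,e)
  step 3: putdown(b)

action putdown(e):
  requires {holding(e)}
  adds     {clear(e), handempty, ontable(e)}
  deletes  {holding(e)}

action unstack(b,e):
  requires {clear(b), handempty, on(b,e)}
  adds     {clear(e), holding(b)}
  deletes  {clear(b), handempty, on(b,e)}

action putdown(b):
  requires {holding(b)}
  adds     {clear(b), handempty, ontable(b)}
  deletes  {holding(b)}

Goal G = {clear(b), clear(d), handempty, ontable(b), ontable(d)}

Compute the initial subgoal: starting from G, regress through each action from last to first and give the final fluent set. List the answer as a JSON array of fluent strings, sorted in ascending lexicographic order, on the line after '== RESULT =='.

Regress step by step:
  through step 3 (putdown(b)): drop {clear(b), handempty, ontable(b)}, keep {clear(d), ontable(d)}, require {holding(b)}
    → {clear(d), holding(b), ontable(d)}
  through step 2 (unstack(b,e)): drop {holding(b)}, keep {clear(d), ontable(d)}, require {clear(b), handempty, on(b,e)}
    → {clear(b), clear(d), handempty, on(b,e), ontable(d)}
  through step 1 (putdown(e)): drop {handempty}, keep {clear(b), clear(d), on(b,e), ontable(d)}, require {holding(e)}
    → {clear(b), clear(d), holding(e), on(b,e), ontable(d)}

== RESULT ==
["clear(b)", "clear(d)", "holding(e)", "on(b,e)", "ontable(d)"]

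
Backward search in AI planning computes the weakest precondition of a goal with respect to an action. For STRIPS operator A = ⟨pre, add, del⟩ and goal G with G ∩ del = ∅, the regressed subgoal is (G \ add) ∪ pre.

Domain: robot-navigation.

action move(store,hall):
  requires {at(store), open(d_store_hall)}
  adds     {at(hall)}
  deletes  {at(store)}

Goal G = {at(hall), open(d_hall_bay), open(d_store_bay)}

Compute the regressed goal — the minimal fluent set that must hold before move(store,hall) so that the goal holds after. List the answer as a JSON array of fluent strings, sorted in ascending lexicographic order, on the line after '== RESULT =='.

Regress:
  G ∩ del = {}  (empty — regression defined)
  G \ add = {at(hall), open(d_hall_bay), open(d_store_bay)} \ {at(hall)} = {open(d_hall_bay), open(d_store_bay)}
  ∪ pre   = {open(d_hall_bay), open(d_store_bay)} ∪ {at(store), open(d_store_hall)}
          = {at(store), open(d_hall_bay), open(d_store_bay), open(d_store_hall)}

== RESULT ==
["at(store)", "open(d_hall_bay)", "open(d_store_bay)", "open(d_store_hall)"]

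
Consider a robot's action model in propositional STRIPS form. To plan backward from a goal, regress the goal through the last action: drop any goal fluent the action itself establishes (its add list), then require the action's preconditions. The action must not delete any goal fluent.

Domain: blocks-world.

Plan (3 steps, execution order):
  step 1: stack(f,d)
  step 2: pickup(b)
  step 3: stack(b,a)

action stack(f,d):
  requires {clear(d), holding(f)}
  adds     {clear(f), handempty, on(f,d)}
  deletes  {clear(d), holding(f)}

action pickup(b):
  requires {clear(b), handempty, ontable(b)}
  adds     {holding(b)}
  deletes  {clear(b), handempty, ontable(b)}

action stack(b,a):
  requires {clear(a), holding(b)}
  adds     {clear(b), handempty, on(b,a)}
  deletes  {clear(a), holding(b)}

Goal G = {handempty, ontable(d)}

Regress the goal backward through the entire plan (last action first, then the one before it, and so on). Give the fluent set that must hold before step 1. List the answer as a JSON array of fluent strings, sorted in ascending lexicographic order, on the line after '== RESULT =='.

Regress step by step:
  through step 3 (stack(b,a)): drop {handempty}, keep {ontable(d)}, require {clear(a), holding(b)}
    → {clear(a), holding(b), ontable(d)}
  through step 2 (pickup(b)): drop {holding(b)}, keep {clear(a), ontable(d)}, require {clear(b), handempty, ontable(b)}
    → {clear(a), clear(b), handempty, ontable(b), ontable(d)}
  through step 1 (stack(f,d)): drop {handempty}, keep {clear(a), clear(b), ontable(b), ontable(d)}, require {clear(d), holding(f)}
    → {clear(a), clear(b), clear(d), holding(f), ontable(b), ontable(d)}

== RESULT ==
["clear(a)", "clear(b)", "clear(d)", "holding(f)", "ontable(b)", "ontable(d)"]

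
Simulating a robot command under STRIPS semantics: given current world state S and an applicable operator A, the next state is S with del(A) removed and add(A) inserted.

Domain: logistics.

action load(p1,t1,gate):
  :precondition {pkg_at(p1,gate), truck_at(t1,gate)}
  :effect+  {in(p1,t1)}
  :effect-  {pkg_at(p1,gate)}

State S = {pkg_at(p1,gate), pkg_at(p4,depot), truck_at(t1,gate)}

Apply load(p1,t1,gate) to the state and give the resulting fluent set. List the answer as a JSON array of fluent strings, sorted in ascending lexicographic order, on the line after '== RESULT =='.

Progress:
  pre ⊆ S: {pkg_at(p1,gate), truck_at(t1,gate)} ⊆ S  — applicable
  S \ del = {pkg_at(p4,depot), truck_at(t1,gate)}
  ∪ add   = {in(p1,t1), pkg_at(p4,depot), truck_at(t1,gate)}

== RESULT ==
["in(p1,t1)", "pkg_at(p4,depot)", "truck_at(t1,gate)"]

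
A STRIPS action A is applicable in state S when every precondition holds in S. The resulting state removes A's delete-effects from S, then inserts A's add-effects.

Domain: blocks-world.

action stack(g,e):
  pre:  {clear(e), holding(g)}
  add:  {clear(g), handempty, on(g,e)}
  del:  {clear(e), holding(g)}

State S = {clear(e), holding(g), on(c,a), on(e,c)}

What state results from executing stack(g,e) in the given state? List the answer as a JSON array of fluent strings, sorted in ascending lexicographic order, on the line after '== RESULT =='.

Progress:
  pre ⊆ S: {clear(e), holding(g)} ⊆ S  — applicable
  S \ del = {on(c,a), on(e,c)}
  ∪ add   = {clear(g), handempty, on(c,a), on(e,c), on(g,e)}

== RESULT ==
["clear(g)", "handempty", "on(c,a)", "on(e,c)", "on(g,e)"]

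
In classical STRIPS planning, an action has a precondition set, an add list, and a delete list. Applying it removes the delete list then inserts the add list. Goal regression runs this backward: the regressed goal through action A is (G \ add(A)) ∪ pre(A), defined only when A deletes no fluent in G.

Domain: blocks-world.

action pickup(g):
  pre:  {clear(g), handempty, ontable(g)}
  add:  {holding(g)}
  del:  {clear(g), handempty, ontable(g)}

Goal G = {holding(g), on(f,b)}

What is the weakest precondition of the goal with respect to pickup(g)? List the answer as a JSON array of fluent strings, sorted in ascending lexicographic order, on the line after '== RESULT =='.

Compute (G \ add) ∪ pre:
  G ∩ del = {}  (empty — regression defined)
  G \ add = {holding(g), on(f,b)} \ {holding(g)} = {on(f,b)}
  ∪ pre   = {on(f,b)} ∪ {clear(g), handempty, ontable(g)}
          = {clear(g), handempty, on(f,b), ontable(g)}

== RESULT ==
["clear(g)", "handempty", "on(f,b)", "ontable(g)"]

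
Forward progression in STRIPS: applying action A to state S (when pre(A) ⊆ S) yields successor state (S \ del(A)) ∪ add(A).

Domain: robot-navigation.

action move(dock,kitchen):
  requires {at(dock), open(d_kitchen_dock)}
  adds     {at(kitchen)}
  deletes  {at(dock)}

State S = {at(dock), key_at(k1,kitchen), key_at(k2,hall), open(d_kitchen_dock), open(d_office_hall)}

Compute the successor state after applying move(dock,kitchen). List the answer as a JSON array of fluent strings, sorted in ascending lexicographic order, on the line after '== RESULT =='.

Progress:
  pre ⊆ S: {at(dock), open(d_kitchen_dock)} ⊆ S  — applicable
  S \ del = {key_at(k1,kitchen), key_at(k2,hall), open(d_kitchen_dock), open(d_office_hall)}
  ∪ add   = {at(kitchen), key_at(k1,kitchen), key_at(k2,hall), open(d_kitchen_dock), open(d_office_hall)}

== RESULT ==
["at(kitchen)", "key_at(k1,kitchen)", "key_at(k2,hall)", "open(d_kitchen_dock)", "open(d_office_hall)"]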